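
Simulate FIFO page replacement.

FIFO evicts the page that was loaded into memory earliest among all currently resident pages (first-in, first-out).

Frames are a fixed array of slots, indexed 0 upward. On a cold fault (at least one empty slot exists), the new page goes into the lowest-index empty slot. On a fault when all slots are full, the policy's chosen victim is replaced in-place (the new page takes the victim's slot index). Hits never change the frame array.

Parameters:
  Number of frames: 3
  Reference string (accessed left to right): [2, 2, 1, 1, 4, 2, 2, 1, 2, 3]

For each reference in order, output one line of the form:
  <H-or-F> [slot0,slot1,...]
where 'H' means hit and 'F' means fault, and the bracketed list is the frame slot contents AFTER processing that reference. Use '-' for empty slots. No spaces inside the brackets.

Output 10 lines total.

F [2,-,-]
H [2,-,-]
F [2,1,-]
H [2,1,-]
F [2,1,4]
H [2,1,4]
H [2,1,4]
H [2,1,4]
H [2,1,4]
F [3,1,4]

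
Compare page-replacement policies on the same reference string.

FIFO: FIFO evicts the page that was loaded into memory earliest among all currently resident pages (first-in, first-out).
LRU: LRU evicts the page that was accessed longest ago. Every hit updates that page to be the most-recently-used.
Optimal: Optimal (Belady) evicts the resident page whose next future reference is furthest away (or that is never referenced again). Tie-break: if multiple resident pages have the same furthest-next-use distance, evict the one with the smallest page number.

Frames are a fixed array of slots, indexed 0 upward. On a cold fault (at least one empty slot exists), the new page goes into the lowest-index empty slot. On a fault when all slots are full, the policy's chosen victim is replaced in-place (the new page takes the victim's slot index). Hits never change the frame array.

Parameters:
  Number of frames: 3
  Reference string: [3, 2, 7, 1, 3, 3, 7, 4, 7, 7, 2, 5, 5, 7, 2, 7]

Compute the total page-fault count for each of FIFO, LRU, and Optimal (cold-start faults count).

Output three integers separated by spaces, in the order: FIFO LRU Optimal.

Answer: 9 8 7

Derivation:
--- FIFO ---
  step 0: ref 3 -> FAULT, frames=[3,-,-] (faults so far: 1)
  step 1: ref 2 -> FAULT, frames=[3,2,-] (faults so far: 2)
  step 2: ref 7 -> FAULT, frames=[3,2,7] (faults so far: 3)
  step 3: ref 1 -> FAULT, evict 3, frames=[1,2,7] (faults so far: 4)
  step 4: ref 3 -> FAULT, evict 2, frames=[1,3,7] (faults so far: 5)
  step 5: ref 3 -> HIT, frames=[1,3,7] (faults so far: 5)
  step 6: ref 7 -> HIT, frames=[1,3,7] (faults so far: 5)
  step 7: ref 4 -> FAULT, evict 7, frames=[1,3,4] (faults so far: 6)
  step 8: ref 7 -> FAULT, evict 1, frames=[7,3,4] (faults so far: 7)
  step 9: ref 7 -> HIT, frames=[7,3,4] (faults so far: 7)
  step 10: ref 2 -> FAULT, evict 3, frames=[7,2,4] (faults so far: 8)
  step 11: ref 5 -> FAULT, evict 4, frames=[7,2,5] (faults so far: 9)
  step 12: ref 5 -> HIT, frames=[7,2,5] (faults so far: 9)
  step 13: ref 7 -> HIT, frames=[7,2,5] (faults so far: 9)
  step 14: ref 2 -> HIT, frames=[7,2,5] (faults so far: 9)
  step 15: ref 7 -> HIT, frames=[7,2,5] (faults so far: 9)
  FIFO total faults: 9
--- LRU ---
  step 0: ref 3 -> FAULT, frames=[3,-,-] (faults so far: 1)
  step 1: ref 2 -> FAULT, frames=[3,2,-] (faults so far: 2)
  step 2: ref 7 -> FAULT, frames=[3,2,7] (faults so far: 3)
  step 3: ref 1 -> FAULT, evict 3, frames=[1,2,7] (faults so far: 4)
  step 4: ref 3 -> FAULT, evict 2, frames=[1,3,7] (faults so far: 5)
  step 5: ref 3 -> HIT, frames=[1,3,7] (faults so far: 5)
  step 6: ref 7 -> HIT, frames=[1,3,7] (faults so far: 5)
  step 7: ref 4 -> FAULT, evict 1, frames=[4,3,7] (faults so far: 6)
  step 8: ref 7 -> HIT, frames=[4,3,7] (faults so far: 6)
  step 9: ref 7 -> HIT, frames=[4,3,7] (faults so far: 6)
  step 10: ref 2 -> FAULT, evict 3, frames=[4,2,7] (faults so far: 7)
  step 11: ref 5 -> FAULT, evict 4, frames=[5,2,7] (faults so far: 8)
  step 12: ref 5 -> HIT, frames=[5,2,7] (faults so far: 8)
  step 13: ref 7 -> HIT, frames=[5,2,7] (faults so far: 8)
  step 14: ref 2 -> HIT, frames=[5,2,7] (faults so far: 8)
  step 15: ref 7 -> HIT, frames=[5,2,7] (faults so far: 8)
  LRU total faults: 8
--- Optimal ---
  step 0: ref 3 -> FAULT, frames=[3,-,-] (faults so far: 1)
  step 1: ref 2 -> FAULT, frames=[3,2,-] (faults so far: 2)
  step 2: ref 7 -> FAULT, frames=[3,2,7] (faults so far: 3)
  step 3: ref 1 -> FAULT, evict 2, frames=[3,1,7] (faults so far: 4)
  step 4: ref 3 -> HIT, frames=[3,1,7] (faults so far: 4)
  step 5: ref 3 -> HIT, frames=[3,1,7] (faults so far: 4)
  step 6: ref 7 -> HIT, frames=[3,1,7] (faults so far: 4)
  step 7: ref 4 -> FAULT, evict 1, frames=[3,4,7] (faults so far: 5)
  step 8: ref 7 -> HIT, frames=[3,4,7] (faults so far: 5)
  step 9: ref 7 -> HIT, frames=[3,4,7] (faults so far: 5)
  step 10: ref 2 -> FAULT, evict 3, frames=[2,4,7] (faults so far: 6)
  step 11: ref 5 -> FAULT, evict 4, frames=[2,5,7] (faults so far: 7)
  step 12: ref 5 -> HIT, frames=[2,5,7] (faults so far: 7)
  step 13: ref 7 -> HIT, frames=[2,5,7] (faults so far: 7)
  step 14: ref 2 -> HIT, frames=[2,5,7] (faults so far: 7)
  step 15: ref 7 -> HIT, frames=[2,5,7] (faults so far: 7)
  Optimal total faults: 7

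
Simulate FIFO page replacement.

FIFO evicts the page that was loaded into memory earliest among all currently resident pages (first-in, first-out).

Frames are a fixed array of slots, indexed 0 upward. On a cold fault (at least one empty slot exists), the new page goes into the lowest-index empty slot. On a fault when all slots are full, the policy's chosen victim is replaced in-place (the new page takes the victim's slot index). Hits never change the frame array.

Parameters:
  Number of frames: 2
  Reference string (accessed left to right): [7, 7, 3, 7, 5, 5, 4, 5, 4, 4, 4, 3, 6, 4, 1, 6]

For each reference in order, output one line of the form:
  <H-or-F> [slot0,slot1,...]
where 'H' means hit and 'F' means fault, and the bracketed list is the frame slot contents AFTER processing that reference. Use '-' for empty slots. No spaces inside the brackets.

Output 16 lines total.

F [7,-]
H [7,-]
F [7,3]
H [7,3]
F [5,3]
H [5,3]
F [5,4]
H [5,4]
H [5,4]
H [5,4]
H [5,4]
F [3,4]
F [3,6]
F [4,6]
F [4,1]
F [6,1]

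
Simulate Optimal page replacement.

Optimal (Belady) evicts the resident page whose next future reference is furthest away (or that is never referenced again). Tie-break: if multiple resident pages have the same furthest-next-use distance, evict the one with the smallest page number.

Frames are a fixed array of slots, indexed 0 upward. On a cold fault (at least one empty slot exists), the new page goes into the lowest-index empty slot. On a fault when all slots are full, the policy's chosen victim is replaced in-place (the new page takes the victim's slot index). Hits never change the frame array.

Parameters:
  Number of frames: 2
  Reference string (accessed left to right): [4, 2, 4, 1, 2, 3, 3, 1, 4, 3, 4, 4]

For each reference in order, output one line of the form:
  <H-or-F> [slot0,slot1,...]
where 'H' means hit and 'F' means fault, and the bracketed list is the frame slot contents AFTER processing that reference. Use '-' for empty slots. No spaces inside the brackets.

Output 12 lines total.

F [4,-]
F [4,2]
H [4,2]
F [1,2]
H [1,2]
F [1,3]
H [1,3]
H [1,3]
F [4,3]
H [4,3]
H [4,3]
H [4,3]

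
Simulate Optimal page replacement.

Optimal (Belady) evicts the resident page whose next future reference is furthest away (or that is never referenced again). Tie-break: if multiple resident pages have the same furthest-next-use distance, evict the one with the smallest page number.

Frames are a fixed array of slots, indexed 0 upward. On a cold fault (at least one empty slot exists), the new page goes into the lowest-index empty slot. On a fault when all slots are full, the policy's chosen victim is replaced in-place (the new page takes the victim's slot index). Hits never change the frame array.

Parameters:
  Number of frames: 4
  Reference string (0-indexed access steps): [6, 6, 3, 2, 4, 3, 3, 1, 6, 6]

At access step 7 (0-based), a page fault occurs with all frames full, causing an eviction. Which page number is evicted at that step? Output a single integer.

Answer: 2

Derivation:
Step 0: ref 6 -> FAULT, frames=[6,-,-,-]
Step 1: ref 6 -> HIT, frames=[6,-,-,-]
Step 2: ref 3 -> FAULT, frames=[6,3,-,-]
Step 3: ref 2 -> FAULT, frames=[6,3,2,-]
Step 4: ref 4 -> FAULT, frames=[6,3,2,4]
Step 5: ref 3 -> HIT, frames=[6,3,2,4]
Step 6: ref 3 -> HIT, frames=[6,3,2,4]
Step 7: ref 1 -> FAULT, evict 2, frames=[6,3,1,4]
At step 7: evicted page 2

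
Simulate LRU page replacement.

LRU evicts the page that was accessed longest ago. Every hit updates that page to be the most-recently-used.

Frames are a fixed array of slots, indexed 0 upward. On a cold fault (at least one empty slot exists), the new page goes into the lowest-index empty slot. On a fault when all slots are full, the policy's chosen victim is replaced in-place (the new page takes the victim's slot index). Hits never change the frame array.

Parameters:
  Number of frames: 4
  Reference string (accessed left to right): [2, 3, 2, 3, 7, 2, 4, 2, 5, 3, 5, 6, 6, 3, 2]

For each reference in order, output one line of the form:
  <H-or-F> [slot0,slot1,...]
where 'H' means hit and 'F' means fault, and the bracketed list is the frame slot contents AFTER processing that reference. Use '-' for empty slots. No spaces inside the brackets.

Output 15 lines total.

F [2,-,-,-]
F [2,3,-,-]
H [2,3,-,-]
H [2,3,-,-]
F [2,3,7,-]
H [2,3,7,-]
F [2,3,7,4]
H [2,3,7,4]
F [2,5,7,4]
F [2,5,3,4]
H [2,5,3,4]
F [2,5,3,6]
H [2,5,3,6]
H [2,5,3,6]
H [2,5,3,6]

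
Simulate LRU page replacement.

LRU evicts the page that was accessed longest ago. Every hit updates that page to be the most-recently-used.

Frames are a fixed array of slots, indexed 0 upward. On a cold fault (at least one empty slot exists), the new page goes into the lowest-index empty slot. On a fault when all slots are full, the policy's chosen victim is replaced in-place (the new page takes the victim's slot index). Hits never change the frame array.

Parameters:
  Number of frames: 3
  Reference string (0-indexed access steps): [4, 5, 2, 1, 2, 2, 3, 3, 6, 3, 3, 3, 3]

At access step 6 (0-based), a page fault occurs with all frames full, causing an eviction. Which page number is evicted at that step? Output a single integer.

Answer: 5

Derivation:
Step 0: ref 4 -> FAULT, frames=[4,-,-]
Step 1: ref 5 -> FAULT, frames=[4,5,-]
Step 2: ref 2 -> FAULT, frames=[4,5,2]
Step 3: ref 1 -> FAULT, evict 4, frames=[1,5,2]
Step 4: ref 2 -> HIT, frames=[1,5,2]
Step 5: ref 2 -> HIT, frames=[1,5,2]
Step 6: ref 3 -> FAULT, evict 5, frames=[1,3,2]
At step 6: evicted page 5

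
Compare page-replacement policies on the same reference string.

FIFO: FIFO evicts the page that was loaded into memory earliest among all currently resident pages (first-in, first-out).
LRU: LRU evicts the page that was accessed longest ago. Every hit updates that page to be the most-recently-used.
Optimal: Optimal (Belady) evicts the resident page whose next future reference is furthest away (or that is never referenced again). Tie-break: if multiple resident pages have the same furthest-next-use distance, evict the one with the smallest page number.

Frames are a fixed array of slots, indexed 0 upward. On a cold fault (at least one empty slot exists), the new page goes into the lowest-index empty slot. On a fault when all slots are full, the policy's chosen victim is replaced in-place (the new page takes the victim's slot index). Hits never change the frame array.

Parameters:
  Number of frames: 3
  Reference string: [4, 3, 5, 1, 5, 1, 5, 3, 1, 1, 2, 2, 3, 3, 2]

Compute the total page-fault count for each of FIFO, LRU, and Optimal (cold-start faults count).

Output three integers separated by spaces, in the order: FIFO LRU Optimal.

Answer: 6 5 5

Derivation:
--- FIFO ---
  step 0: ref 4 -> FAULT, frames=[4,-,-] (faults so far: 1)
  step 1: ref 3 -> FAULT, frames=[4,3,-] (faults so far: 2)
  step 2: ref 5 -> FAULT, frames=[4,3,5] (faults so far: 3)
  step 3: ref 1 -> FAULT, evict 4, frames=[1,3,5] (faults so far: 4)
  step 4: ref 5 -> HIT, frames=[1,3,5] (faults so far: 4)
  step 5: ref 1 -> HIT, frames=[1,3,5] (faults so far: 4)
  step 6: ref 5 -> HIT, frames=[1,3,5] (faults so far: 4)
  step 7: ref 3 -> HIT, frames=[1,3,5] (faults so far: 4)
  step 8: ref 1 -> HIT, frames=[1,3,5] (faults so far: 4)
  step 9: ref 1 -> HIT, frames=[1,3,5] (faults so far: 4)
  step 10: ref 2 -> FAULT, evict 3, frames=[1,2,5] (faults so far: 5)
  step 11: ref 2 -> HIT, frames=[1,2,5] (faults so far: 5)
  step 12: ref 3 -> FAULT, evict 5, frames=[1,2,3] (faults so far: 6)
  step 13: ref 3 -> HIT, frames=[1,2,3] (faults so far: 6)
  step 14: ref 2 -> HIT, frames=[1,2,3] (faults so far: 6)
  FIFO total faults: 6
--- LRU ---
  step 0: ref 4 -> FAULT, frames=[4,-,-] (faults so far: 1)
  step 1: ref 3 -> FAULT, frames=[4,3,-] (faults so far: 2)
  step 2: ref 5 -> FAULT, frames=[4,3,5] (faults so far: 3)
  step 3: ref 1 -> FAULT, evict 4, frames=[1,3,5] (faults so far: 4)
  step 4: ref 5 -> HIT, frames=[1,3,5] (faults so far: 4)
  step 5: ref 1 -> HIT, frames=[1,3,5] (faults so far: 4)
  step 6: ref 5 -> HIT, frames=[1,3,5] (faults so far: 4)
  step 7: ref 3 -> HIT, frames=[1,3,5] (faults so far: 4)
  step 8: ref 1 -> HIT, frames=[1,3,5] (faults so far: 4)
  step 9: ref 1 -> HIT, frames=[1,3,5] (faults so far: 4)
  step 10: ref 2 -> FAULT, evict 5, frames=[1,3,2] (faults so far: 5)
  step 11: ref 2 -> HIT, frames=[1,3,2] (faults so far: 5)
  step 12: ref 3 -> HIT, frames=[1,3,2] (faults so far: 5)
  step 13: ref 3 -> HIT, frames=[1,3,2] (faults so far: 5)
  step 14: ref 2 -> HIT, frames=[1,3,2] (faults so far: 5)
  LRU total faults: 5
--- Optimal ---
  step 0: ref 4 -> FAULT, frames=[4,-,-] (faults so far: 1)
  step 1: ref 3 -> FAULT, frames=[4,3,-] (faults so far: 2)
  step 2: ref 5 -> FAULT, frames=[4,3,5] (faults so far: 3)
  step 3: ref 1 -> FAULT, evict 4, frames=[1,3,5] (faults so far: 4)
  step 4: ref 5 -> HIT, frames=[1,3,5] (faults so far: 4)
  step 5: ref 1 -> HIT, frames=[1,3,5] (faults so far: 4)
  step 6: ref 5 -> HIT, frames=[1,3,5] (faults so far: 4)
  step 7: ref 3 -> HIT, frames=[1,3,5] (faults so far: 4)
  step 8: ref 1 -> HIT, frames=[1,3,5] (faults so far: 4)
  step 9: ref 1 -> HIT, frames=[1,3,5] (faults so far: 4)
  step 10: ref 2 -> FAULT, evict 1, frames=[2,3,5] (faults so far: 5)
  step 11: ref 2 -> HIT, frames=[2,3,5] (faults so far: 5)
  step 12: ref 3 -> HIT, frames=[2,3,5] (faults so far: 5)
  step 13: ref 3 -> HIT, frames=[2,3,5] (faults so far: 5)
  step 14: ref 2 -> HIT, frames=[2,3,5] (faults so far: 5)
  Optimal total faults: 5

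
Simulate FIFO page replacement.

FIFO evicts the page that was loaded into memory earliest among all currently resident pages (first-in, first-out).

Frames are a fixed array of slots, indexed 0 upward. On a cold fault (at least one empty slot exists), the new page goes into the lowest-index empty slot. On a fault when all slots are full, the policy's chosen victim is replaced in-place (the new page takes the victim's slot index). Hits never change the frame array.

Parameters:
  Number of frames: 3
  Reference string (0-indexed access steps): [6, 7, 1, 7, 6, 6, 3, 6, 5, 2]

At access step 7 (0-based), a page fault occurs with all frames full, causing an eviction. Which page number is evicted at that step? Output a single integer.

Answer: 7

Derivation:
Step 0: ref 6 -> FAULT, frames=[6,-,-]
Step 1: ref 7 -> FAULT, frames=[6,7,-]
Step 2: ref 1 -> FAULT, frames=[6,7,1]
Step 3: ref 7 -> HIT, frames=[6,7,1]
Step 4: ref 6 -> HIT, frames=[6,7,1]
Step 5: ref 6 -> HIT, frames=[6,7,1]
Step 6: ref 3 -> FAULT, evict 6, frames=[3,7,1]
Step 7: ref 6 -> FAULT, evict 7, frames=[3,6,1]
At step 7: evicted page 7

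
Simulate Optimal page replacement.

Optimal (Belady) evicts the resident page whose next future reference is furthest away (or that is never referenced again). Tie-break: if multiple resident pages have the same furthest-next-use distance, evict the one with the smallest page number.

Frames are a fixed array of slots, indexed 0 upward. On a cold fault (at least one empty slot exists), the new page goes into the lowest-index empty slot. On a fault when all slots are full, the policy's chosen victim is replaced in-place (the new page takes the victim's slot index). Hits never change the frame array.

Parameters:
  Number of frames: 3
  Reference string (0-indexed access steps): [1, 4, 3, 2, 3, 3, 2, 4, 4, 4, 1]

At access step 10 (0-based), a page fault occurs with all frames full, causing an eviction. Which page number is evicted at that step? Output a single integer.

Answer: 2

Derivation:
Step 0: ref 1 -> FAULT, frames=[1,-,-]
Step 1: ref 4 -> FAULT, frames=[1,4,-]
Step 2: ref 3 -> FAULT, frames=[1,4,3]
Step 3: ref 2 -> FAULT, evict 1, frames=[2,4,3]
Step 4: ref 3 -> HIT, frames=[2,4,3]
Step 5: ref 3 -> HIT, frames=[2,4,3]
Step 6: ref 2 -> HIT, frames=[2,4,3]
Step 7: ref 4 -> HIT, frames=[2,4,3]
Step 8: ref 4 -> HIT, frames=[2,4,3]
Step 9: ref 4 -> HIT, frames=[2,4,3]
Step 10: ref 1 -> FAULT, evict 2, frames=[1,4,3]
At step 10: evicted page 2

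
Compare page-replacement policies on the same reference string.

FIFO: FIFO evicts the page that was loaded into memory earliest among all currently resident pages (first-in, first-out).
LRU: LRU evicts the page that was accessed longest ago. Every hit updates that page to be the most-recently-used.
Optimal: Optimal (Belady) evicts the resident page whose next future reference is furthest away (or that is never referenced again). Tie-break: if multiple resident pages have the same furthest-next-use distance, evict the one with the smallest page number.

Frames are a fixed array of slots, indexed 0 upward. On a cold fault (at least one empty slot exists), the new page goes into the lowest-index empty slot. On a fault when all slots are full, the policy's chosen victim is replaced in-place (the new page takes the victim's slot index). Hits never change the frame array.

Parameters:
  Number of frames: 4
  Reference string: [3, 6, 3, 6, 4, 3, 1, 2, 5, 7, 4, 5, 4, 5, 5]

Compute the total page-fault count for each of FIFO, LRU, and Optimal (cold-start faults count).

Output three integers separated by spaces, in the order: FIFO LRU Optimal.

--- FIFO ---
  step 0: ref 3 -> FAULT, frames=[3,-,-,-] (faults so far: 1)
  step 1: ref 6 -> FAULT, frames=[3,6,-,-] (faults so far: 2)
  step 2: ref 3 -> HIT, frames=[3,6,-,-] (faults so far: 2)
  step 3: ref 6 -> HIT, frames=[3,6,-,-] (faults so far: 2)
  step 4: ref 4 -> FAULT, frames=[3,6,4,-] (faults so far: 3)
  step 5: ref 3 -> HIT, frames=[3,6,4,-] (faults so far: 3)
  step 6: ref 1 -> FAULT, frames=[3,6,4,1] (faults so far: 4)
  step 7: ref 2 -> FAULT, evict 3, frames=[2,6,4,1] (faults so far: 5)
  step 8: ref 5 -> FAULT, evict 6, frames=[2,5,4,1] (faults so far: 6)
  step 9: ref 7 -> FAULT, evict 4, frames=[2,5,7,1] (faults so far: 7)
  step 10: ref 4 -> FAULT, evict 1, frames=[2,5,7,4] (faults so far: 8)
  step 11: ref 5 -> HIT, frames=[2,5,7,4] (faults so far: 8)
  step 12: ref 4 -> HIT, frames=[2,5,7,4] (faults so far: 8)
  step 13: ref 5 -> HIT, frames=[2,5,7,4] (faults so far: 8)
  step 14: ref 5 -> HIT, frames=[2,5,7,4] (faults so far: 8)
  FIFO total faults: 8
--- LRU ---
  step 0: ref 3 -> FAULT, frames=[3,-,-,-] (faults so far: 1)
  step 1: ref 6 -> FAULT, frames=[3,6,-,-] (faults so far: 2)
  step 2: ref 3 -> HIT, frames=[3,6,-,-] (faults so far: 2)
  step 3: ref 6 -> HIT, frames=[3,6,-,-] (faults so far: 2)
  step 4: ref 4 -> FAULT, frames=[3,6,4,-] (faults so far: 3)
  step 5: ref 3 -> HIT, frames=[3,6,4,-] (faults so far: 3)
  step 6: ref 1 -> FAULT, frames=[3,6,4,1] (faults so far: 4)
  step 7: ref 2 -> FAULT, evict 6, frames=[3,2,4,1] (faults so far: 5)
  step 8: ref 5 -> FAULT, evict 4, frames=[3,2,5,1] (faults so far: 6)
  step 9: ref 7 -> FAULT, evict 3, frames=[7,2,5,1] (faults so far: 7)
  step 10: ref 4 -> FAULT, evict 1, frames=[7,2,5,4] (faults so far: 8)
  step 11: ref 5 -> HIT, frames=[7,2,5,4] (faults so far: 8)
  step 12: ref 4 -> HIT, frames=[7,2,5,4] (faults so far: 8)
  step 13: ref 5 -> HIT, frames=[7,2,5,4] (faults so far: 8)
  step 14: ref 5 -> HIT, frames=[7,2,5,4] (faults so far: 8)
  LRU total faults: 8
--- Optimal ---
  step 0: ref 3 -> FAULT, frames=[3,-,-,-] (faults so far: 1)
  step 1: ref 6 -> FAULT, frames=[3,6,-,-] (faults so far: 2)
  step 2: ref 3 -> HIT, frames=[3,6,-,-] (faults so far: 2)
  step 3: ref 6 -> HIT, frames=[3,6,-,-] (faults so far: 2)
  step 4: ref 4 -> FAULT, frames=[3,6,4,-] (faults so far: 3)
  step 5: ref 3 -> HIT, frames=[3,6,4,-] (faults so far: 3)
  step 6: ref 1 -> FAULT, frames=[3,6,4,1] (faults so far: 4)
  step 7: ref 2 -> FAULT, evict 1, frames=[3,6,4,2] (faults so far: 5)
  step 8: ref 5 -> FAULT, evict 2, frames=[3,6,4,5] (faults so far: 6)
  step 9: ref 7 -> FAULT, evict 3, frames=[7,6,4,5] (faults so far: 7)
  step 10: ref 4 -> HIT, frames=[7,6,4,5] (faults so far: 7)
  step 11: ref 5 -> HIT, frames=[7,6,4,5] (faults so far: 7)
  step 12: ref 4 -> HIT, frames=[7,6,4,5] (faults so far: 7)
  step 13: ref 5 -> HIT, frames=[7,6,4,5] (faults so far: 7)
  step 14: ref 5 -> HIT, frames=[7,6,4,5] (faults so far: 7)
  Optimal total faults: 7

Answer: 8 8 7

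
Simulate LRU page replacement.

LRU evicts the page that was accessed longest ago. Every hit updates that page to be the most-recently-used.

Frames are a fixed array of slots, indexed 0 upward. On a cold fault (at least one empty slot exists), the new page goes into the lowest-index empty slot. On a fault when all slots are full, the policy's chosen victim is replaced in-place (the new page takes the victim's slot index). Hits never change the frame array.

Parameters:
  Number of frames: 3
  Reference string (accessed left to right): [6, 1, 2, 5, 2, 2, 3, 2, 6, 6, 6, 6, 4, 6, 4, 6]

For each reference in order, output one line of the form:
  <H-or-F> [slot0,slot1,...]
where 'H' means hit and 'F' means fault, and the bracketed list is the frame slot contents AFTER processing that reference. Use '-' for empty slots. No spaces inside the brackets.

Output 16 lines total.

F [6,-,-]
F [6,1,-]
F [6,1,2]
F [5,1,2]
H [5,1,2]
H [5,1,2]
F [5,3,2]
H [5,3,2]
F [6,3,2]
H [6,3,2]
H [6,3,2]
H [6,3,2]
F [6,4,2]
H [6,4,2]
H [6,4,2]
H [6,4,2]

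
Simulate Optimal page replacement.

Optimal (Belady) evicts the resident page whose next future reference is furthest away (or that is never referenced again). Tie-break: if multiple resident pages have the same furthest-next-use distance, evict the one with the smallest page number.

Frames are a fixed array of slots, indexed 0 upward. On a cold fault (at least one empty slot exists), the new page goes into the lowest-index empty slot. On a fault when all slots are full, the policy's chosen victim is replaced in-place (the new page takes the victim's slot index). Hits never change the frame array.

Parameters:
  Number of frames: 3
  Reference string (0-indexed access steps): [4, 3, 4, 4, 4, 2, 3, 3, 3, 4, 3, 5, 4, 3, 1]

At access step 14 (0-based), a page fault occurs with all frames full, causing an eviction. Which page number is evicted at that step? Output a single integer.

Step 0: ref 4 -> FAULT, frames=[4,-,-]
Step 1: ref 3 -> FAULT, frames=[4,3,-]
Step 2: ref 4 -> HIT, frames=[4,3,-]
Step 3: ref 4 -> HIT, frames=[4,3,-]
Step 4: ref 4 -> HIT, frames=[4,3,-]
Step 5: ref 2 -> FAULT, frames=[4,3,2]
Step 6: ref 3 -> HIT, frames=[4,3,2]
Step 7: ref 3 -> HIT, frames=[4,3,2]
Step 8: ref 3 -> HIT, frames=[4,3,2]
Step 9: ref 4 -> HIT, frames=[4,3,2]
Step 10: ref 3 -> HIT, frames=[4,3,2]
Step 11: ref 5 -> FAULT, evict 2, frames=[4,3,5]
Step 12: ref 4 -> HIT, frames=[4,3,5]
Step 13: ref 3 -> HIT, frames=[4,3,5]
Step 14: ref 1 -> FAULT, evict 3, frames=[4,1,5]
At step 14: evicted page 3

Answer: 3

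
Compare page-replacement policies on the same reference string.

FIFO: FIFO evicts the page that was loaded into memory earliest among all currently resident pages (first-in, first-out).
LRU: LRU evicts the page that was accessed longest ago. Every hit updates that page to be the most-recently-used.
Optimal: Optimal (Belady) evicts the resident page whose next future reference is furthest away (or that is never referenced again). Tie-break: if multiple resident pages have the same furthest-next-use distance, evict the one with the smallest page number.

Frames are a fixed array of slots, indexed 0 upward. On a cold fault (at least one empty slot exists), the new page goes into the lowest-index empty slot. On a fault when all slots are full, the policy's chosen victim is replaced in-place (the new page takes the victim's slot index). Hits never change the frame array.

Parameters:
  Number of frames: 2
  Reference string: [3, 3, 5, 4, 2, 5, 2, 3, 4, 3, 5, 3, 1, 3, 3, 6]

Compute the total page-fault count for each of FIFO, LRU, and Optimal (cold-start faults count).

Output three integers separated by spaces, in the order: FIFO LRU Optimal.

--- FIFO ---
  step 0: ref 3 -> FAULT, frames=[3,-] (faults so far: 1)
  step 1: ref 3 -> HIT, frames=[3,-] (faults so far: 1)
  step 2: ref 5 -> FAULT, frames=[3,5] (faults so far: 2)
  step 3: ref 4 -> FAULT, evict 3, frames=[4,5] (faults so far: 3)
  step 4: ref 2 -> FAULT, evict 5, frames=[4,2] (faults so far: 4)
  step 5: ref 5 -> FAULT, evict 4, frames=[5,2] (faults so far: 5)
  step 6: ref 2 -> HIT, frames=[5,2] (faults so far: 5)
  step 7: ref 3 -> FAULT, evict 2, frames=[5,3] (faults so far: 6)
  step 8: ref 4 -> FAULT, evict 5, frames=[4,3] (faults so far: 7)
  step 9: ref 3 -> HIT, frames=[4,3] (faults so far: 7)
  step 10: ref 5 -> FAULT, evict 3, frames=[4,5] (faults so far: 8)
  step 11: ref 3 -> FAULT, evict 4, frames=[3,5] (faults so far: 9)
  step 12: ref 1 -> FAULT, evict 5, frames=[3,1] (faults so far: 10)
  step 13: ref 3 -> HIT, frames=[3,1] (faults so far: 10)
  step 14: ref 3 -> HIT, frames=[3,1] (faults so far: 10)
  step 15: ref 6 -> FAULT, evict 3, frames=[6,1] (faults so far: 11)
  FIFO total faults: 11
--- LRU ---
  step 0: ref 3 -> FAULT, frames=[3,-] (faults so far: 1)
  step 1: ref 3 -> HIT, frames=[3,-] (faults so far: 1)
  step 2: ref 5 -> FAULT, frames=[3,5] (faults so far: 2)
  step 3: ref 4 -> FAULT, evict 3, frames=[4,5] (faults so far: 3)
  step 4: ref 2 -> FAULT, evict 5, frames=[4,2] (faults so far: 4)
  step 5: ref 5 -> FAULT, evict 4, frames=[5,2] (faults so far: 5)
  step 6: ref 2 -> HIT, frames=[5,2] (faults so far: 5)
  step 7: ref 3 -> FAULT, evict 5, frames=[3,2] (faults so far: 6)
  step 8: ref 4 -> FAULT, evict 2, frames=[3,4] (faults so far: 7)
  step 9: ref 3 -> HIT, frames=[3,4] (faults so far: 7)
  step 10: ref 5 -> FAULT, evict 4, frames=[3,5] (faults so far: 8)
  step 11: ref 3 -> HIT, frames=[3,5] (faults so far: 8)
  step 12: ref 1 -> FAULT, evict 5, frames=[3,1] (faults so far: 9)
  step 13: ref 3 -> HIT, frames=[3,1] (faults so far: 9)
  step 14: ref 3 -> HIT, frames=[3,1] (faults so far: 9)
  step 15: ref 6 -> FAULT, evict 1, frames=[3,6] (faults so far: 10)
  LRU total faults: 10
--- Optimal ---
  step 0: ref 3 -> FAULT, frames=[3,-] (faults so far: 1)
  step 1: ref 3 -> HIT, frames=[3,-] (faults so far: 1)
  step 2: ref 5 -> FAULT, frames=[3,5] (faults so far: 2)
  step 3: ref 4 -> FAULT, evict 3, frames=[4,5] (faults so far: 3)
  step 4: ref 2 -> FAULT, evict 4, frames=[2,5] (faults so far: 4)
  step 5: ref 5 -> HIT, frames=[2,5] (faults so far: 4)
  step 6: ref 2 -> HIT, frames=[2,5] (faults so far: 4)
  step 7: ref 3 -> FAULT, evict 2, frames=[3,5] (faults so far: 5)
  step 8: ref 4 -> FAULT, evict 5, frames=[3,4] (faults so far: 6)
  step 9: ref 3 -> HIT, frames=[3,4] (faults so far: 6)
  step 10: ref 5 -> FAULT, evict 4, frames=[3,5] (faults so far: 7)
  step 11: ref 3 -> HIT, frames=[3,5] (faults so far: 7)
  step 12: ref 1 -> FAULT, evict 5, frames=[3,1] (faults so far: 8)
  step 13: ref 3 -> HIT, frames=[3,1] (faults so far: 8)
  step 14: ref 3 -> HIT, frames=[3,1] (faults so far: 8)
  step 15: ref 6 -> FAULT, evict 1, frames=[3,6] (faults so far: 9)
  Optimal total faults: 9

Answer: 11 10 9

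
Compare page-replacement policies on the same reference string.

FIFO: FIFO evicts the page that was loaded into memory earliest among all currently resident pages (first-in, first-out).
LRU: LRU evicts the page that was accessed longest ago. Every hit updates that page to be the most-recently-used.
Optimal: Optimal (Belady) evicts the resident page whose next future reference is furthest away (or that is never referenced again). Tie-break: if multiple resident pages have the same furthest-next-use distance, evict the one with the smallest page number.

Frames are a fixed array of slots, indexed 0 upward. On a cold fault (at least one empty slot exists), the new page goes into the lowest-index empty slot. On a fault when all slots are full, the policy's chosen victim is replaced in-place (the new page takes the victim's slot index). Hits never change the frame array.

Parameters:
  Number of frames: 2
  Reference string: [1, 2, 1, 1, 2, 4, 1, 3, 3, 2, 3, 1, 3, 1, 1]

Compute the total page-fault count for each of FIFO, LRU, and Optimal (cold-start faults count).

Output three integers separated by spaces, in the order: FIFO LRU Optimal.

--- FIFO ---
  step 0: ref 1 -> FAULT, frames=[1,-] (faults so far: 1)
  step 1: ref 2 -> FAULT, frames=[1,2] (faults so far: 2)
  step 2: ref 1 -> HIT, frames=[1,2] (faults so far: 2)
  step 3: ref 1 -> HIT, frames=[1,2] (faults so far: 2)
  step 4: ref 2 -> HIT, frames=[1,2] (faults so far: 2)
  step 5: ref 4 -> FAULT, evict 1, frames=[4,2] (faults so far: 3)
  step 6: ref 1 -> FAULT, evict 2, frames=[4,1] (faults so far: 4)
  step 7: ref 3 -> FAULT, evict 4, frames=[3,1] (faults so far: 5)
  step 8: ref 3 -> HIT, frames=[3,1] (faults so far: 5)
  step 9: ref 2 -> FAULT, evict 1, frames=[3,2] (faults so far: 6)
  step 10: ref 3 -> HIT, frames=[3,2] (faults so far: 6)
  step 11: ref 1 -> FAULT, evict 3, frames=[1,2] (faults so far: 7)
  step 12: ref 3 -> FAULT, evict 2, frames=[1,3] (faults so far: 8)
  step 13: ref 1 -> HIT, frames=[1,3] (faults so far: 8)
  step 14: ref 1 -> HIT, frames=[1,3] (faults so far: 8)
  FIFO total faults: 8
--- LRU ---
  step 0: ref 1 -> FAULT, frames=[1,-] (faults so far: 1)
  step 1: ref 2 -> FAULT, frames=[1,2] (faults so far: 2)
  step 2: ref 1 -> HIT, frames=[1,2] (faults so far: 2)
  step 3: ref 1 -> HIT, frames=[1,2] (faults so far: 2)
  step 4: ref 2 -> HIT, frames=[1,2] (faults so far: 2)
  step 5: ref 4 -> FAULT, evict 1, frames=[4,2] (faults so far: 3)
  step 6: ref 1 -> FAULT, evict 2, frames=[4,1] (faults so far: 4)
  step 7: ref 3 -> FAULT, evict 4, frames=[3,1] (faults so far: 5)
  step 8: ref 3 -> HIT, frames=[3,1] (faults so far: 5)
  step 9: ref 2 -> FAULT, evict 1, frames=[3,2] (faults so far: 6)
  step 10: ref 3 -> HIT, frames=[3,2] (faults so far: 6)
  step 11: ref 1 -> FAULT, evict 2, frames=[3,1] (faults so far: 7)
  step 12: ref 3 -> HIT, frames=[3,1] (faults so far: 7)
  step 13: ref 1 -> HIT, frames=[3,1] (faults so far: 7)
  step 14: ref 1 -> HIT, frames=[3,1] (faults so far: 7)
  LRU total faults: 7
--- Optimal ---
  step 0: ref 1 -> FAULT, frames=[1,-] (faults so far: 1)
  step 1: ref 2 -> FAULT, frames=[1,2] (faults so far: 2)
  step 2: ref 1 -> HIT, frames=[1,2] (faults so far: 2)
  step 3: ref 1 -> HIT, frames=[1,2] (faults so far: 2)
  step 4: ref 2 -> HIT, frames=[1,2] (faults so far: 2)
  step 5: ref 4 -> FAULT, evict 2, frames=[1,4] (faults so far: 3)
  step 6: ref 1 -> HIT, frames=[1,4] (faults so far: 3)
  step 7: ref 3 -> FAULT, evict 4, frames=[1,3] (faults so far: 4)
  step 8: ref 3 -> HIT, frames=[1,3] (faults so far: 4)
  step 9: ref 2 -> FAULT, evict 1, frames=[2,3] (faults so far: 5)
  step 10: ref 3 -> HIT, frames=[2,3] (faults so far: 5)
  step 11: ref 1 -> FAULT, evict 2, frames=[1,3] (faults so far: 6)
  step 12: ref 3 -> HIT, frames=[1,3] (faults so far: 6)
  step 13: ref 1 -> HIT, frames=[1,3] (faults so far: 6)
  step 14: ref 1 -> HIT, frames=[1,3] (faults so far: 6)
  Optimal total faults: 6

Answer: 8 7 6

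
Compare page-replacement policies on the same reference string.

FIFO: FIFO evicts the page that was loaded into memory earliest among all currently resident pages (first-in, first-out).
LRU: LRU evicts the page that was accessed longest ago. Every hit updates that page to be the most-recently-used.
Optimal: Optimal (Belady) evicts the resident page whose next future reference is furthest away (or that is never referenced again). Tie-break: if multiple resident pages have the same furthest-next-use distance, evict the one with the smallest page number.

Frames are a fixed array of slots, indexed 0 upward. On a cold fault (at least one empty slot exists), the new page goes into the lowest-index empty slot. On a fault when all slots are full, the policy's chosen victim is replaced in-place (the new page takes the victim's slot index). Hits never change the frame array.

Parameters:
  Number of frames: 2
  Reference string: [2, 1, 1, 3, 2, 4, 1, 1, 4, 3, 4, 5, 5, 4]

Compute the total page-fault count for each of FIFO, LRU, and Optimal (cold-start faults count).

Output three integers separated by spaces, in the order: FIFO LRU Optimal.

--- FIFO ---
  step 0: ref 2 -> FAULT, frames=[2,-] (faults so far: 1)
  step 1: ref 1 -> FAULT, frames=[2,1] (faults so far: 2)
  step 2: ref 1 -> HIT, frames=[2,1] (faults so far: 2)
  step 3: ref 3 -> FAULT, evict 2, frames=[3,1] (faults so far: 3)
  step 4: ref 2 -> FAULT, evict 1, frames=[3,2] (faults so far: 4)
  step 5: ref 4 -> FAULT, evict 3, frames=[4,2] (faults so far: 5)
  step 6: ref 1 -> FAULT, evict 2, frames=[4,1] (faults so far: 6)
  step 7: ref 1 -> HIT, frames=[4,1] (faults so far: 6)
  step 8: ref 4 -> HIT, frames=[4,1] (faults so far: 6)
  step 9: ref 3 -> FAULT, evict 4, frames=[3,1] (faults so far: 7)
  step 10: ref 4 -> FAULT, evict 1, frames=[3,4] (faults so far: 8)
  step 11: ref 5 -> FAULT, evict 3, frames=[5,4] (faults so far: 9)
  step 12: ref 5 -> HIT, frames=[5,4] (faults so far: 9)
  step 13: ref 4 -> HIT, frames=[5,4] (faults so far: 9)
  FIFO total faults: 9
--- LRU ---
  step 0: ref 2 -> FAULT, frames=[2,-] (faults so far: 1)
  step 1: ref 1 -> FAULT, frames=[2,1] (faults so far: 2)
  step 2: ref 1 -> HIT, frames=[2,1] (faults so far: 2)
  step 3: ref 3 -> FAULT, evict 2, frames=[3,1] (faults so far: 3)
  step 4: ref 2 -> FAULT, evict 1, frames=[3,2] (faults so far: 4)
  step 5: ref 4 -> FAULT, evict 3, frames=[4,2] (faults so far: 5)
  step 6: ref 1 -> FAULT, evict 2, frames=[4,1] (faults so far: 6)
  step 7: ref 1 -> HIT, frames=[4,1] (faults so far: 6)
  step 8: ref 4 -> HIT, frames=[4,1] (faults so far: 6)
  step 9: ref 3 -> FAULT, evict 1, frames=[4,3] (faults so far: 7)
  step 10: ref 4 -> HIT, frames=[4,3] (faults so far: 7)
  step 11: ref 5 -> FAULT, evict 3, frames=[4,5] (faults so far: 8)
  step 12: ref 5 -> HIT, frames=[4,5] (faults so far: 8)
  step 13: ref 4 -> HIT, frames=[4,5] (faults so far: 8)
  LRU total faults: 8
--- Optimal ---
  step 0: ref 2 -> FAULT, frames=[2,-] (faults so far: 1)
  step 1: ref 1 -> FAULT, frames=[2,1] (faults so far: 2)
  step 2: ref 1 -> HIT, frames=[2,1] (faults so far: 2)
  step 3: ref 3 -> FAULT, evict 1, frames=[2,3] (faults so far: 3)
  step 4: ref 2 -> HIT, frames=[2,3] (faults so far: 3)
  step 5: ref 4 -> FAULT, evict 2, frames=[4,3] (faults so far: 4)
  step 6: ref 1 -> FAULT, evict 3, frames=[4,1] (faults so far: 5)
  step 7: ref 1 -> HIT, frames=[4,1] (faults so far: 5)
  step 8: ref 4 -> HIT, frames=[4,1] (faults so far: 5)
  step 9: ref 3 -> FAULT, evict 1, frames=[4,3] (faults so far: 6)
  step 10: ref 4 -> HIT, frames=[4,3] (faults so far: 6)
  step 11: ref 5 -> FAULT, evict 3, frames=[4,5] (faults so far: 7)
  step 12: ref 5 -> HIT, frames=[4,5] (faults so far: 7)
  step 13: ref 4 -> HIT, frames=[4,5] (faults so far: 7)
  Optimal total faults: 7

Answer: 9 8 7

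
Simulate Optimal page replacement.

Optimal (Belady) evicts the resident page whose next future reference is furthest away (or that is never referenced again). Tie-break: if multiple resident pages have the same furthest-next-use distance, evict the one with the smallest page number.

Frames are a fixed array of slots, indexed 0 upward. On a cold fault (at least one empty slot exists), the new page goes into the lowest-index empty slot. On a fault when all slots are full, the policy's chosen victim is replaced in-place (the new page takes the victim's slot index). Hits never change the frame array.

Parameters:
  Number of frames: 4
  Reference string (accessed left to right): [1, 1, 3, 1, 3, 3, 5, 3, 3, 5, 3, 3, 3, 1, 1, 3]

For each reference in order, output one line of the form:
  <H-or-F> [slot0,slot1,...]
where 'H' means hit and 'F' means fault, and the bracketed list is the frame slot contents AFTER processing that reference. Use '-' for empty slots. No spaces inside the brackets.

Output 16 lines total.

F [1,-,-,-]
H [1,-,-,-]
F [1,3,-,-]
H [1,3,-,-]
H [1,3,-,-]
H [1,3,-,-]
F [1,3,5,-]
H [1,3,5,-]
H [1,3,5,-]
H [1,3,5,-]
H [1,3,5,-]
H [1,3,5,-]
H [1,3,5,-]
H [1,3,5,-]
H [1,3,5,-]
H [1,3,5,-]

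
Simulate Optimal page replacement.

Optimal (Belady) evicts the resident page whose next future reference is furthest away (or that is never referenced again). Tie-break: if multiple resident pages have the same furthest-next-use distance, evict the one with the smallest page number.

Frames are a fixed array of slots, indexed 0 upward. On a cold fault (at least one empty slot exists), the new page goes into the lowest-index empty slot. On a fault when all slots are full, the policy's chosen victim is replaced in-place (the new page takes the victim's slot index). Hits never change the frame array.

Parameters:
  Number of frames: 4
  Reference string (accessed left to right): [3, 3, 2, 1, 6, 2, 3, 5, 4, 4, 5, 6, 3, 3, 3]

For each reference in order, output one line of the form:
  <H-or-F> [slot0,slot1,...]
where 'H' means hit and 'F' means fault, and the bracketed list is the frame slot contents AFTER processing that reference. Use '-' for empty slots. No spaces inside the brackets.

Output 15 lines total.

F [3,-,-,-]
H [3,-,-,-]
F [3,2,-,-]
F [3,2,1,-]
F [3,2,1,6]
H [3,2,1,6]
H [3,2,1,6]
F [3,2,5,6]
F [3,4,5,6]
H [3,4,5,6]
H [3,4,5,6]
H [3,4,5,6]
H [3,4,5,6]
H [3,4,5,6]
H [3,4,5,6]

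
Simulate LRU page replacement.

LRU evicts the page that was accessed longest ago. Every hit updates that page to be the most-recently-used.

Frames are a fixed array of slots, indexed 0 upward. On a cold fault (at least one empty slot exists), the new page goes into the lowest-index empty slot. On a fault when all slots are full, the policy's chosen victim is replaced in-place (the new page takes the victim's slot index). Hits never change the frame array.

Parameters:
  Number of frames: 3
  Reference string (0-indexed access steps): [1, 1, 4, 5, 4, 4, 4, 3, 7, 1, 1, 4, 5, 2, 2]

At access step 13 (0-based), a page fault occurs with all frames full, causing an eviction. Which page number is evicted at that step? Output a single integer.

Answer: 1

Derivation:
Step 0: ref 1 -> FAULT, frames=[1,-,-]
Step 1: ref 1 -> HIT, frames=[1,-,-]
Step 2: ref 4 -> FAULT, frames=[1,4,-]
Step 3: ref 5 -> FAULT, frames=[1,4,5]
Step 4: ref 4 -> HIT, frames=[1,4,5]
Step 5: ref 4 -> HIT, frames=[1,4,5]
Step 6: ref 4 -> HIT, frames=[1,4,5]
Step 7: ref 3 -> FAULT, evict 1, frames=[3,4,5]
Step 8: ref 7 -> FAULT, evict 5, frames=[3,4,7]
Step 9: ref 1 -> FAULT, evict 4, frames=[3,1,7]
Step 10: ref 1 -> HIT, frames=[3,1,7]
Step 11: ref 4 -> FAULT, evict 3, frames=[4,1,7]
Step 12: ref 5 -> FAULT, evict 7, frames=[4,1,5]
Step 13: ref 2 -> FAULT, evict 1, frames=[4,2,5]
At step 13: evicted page 1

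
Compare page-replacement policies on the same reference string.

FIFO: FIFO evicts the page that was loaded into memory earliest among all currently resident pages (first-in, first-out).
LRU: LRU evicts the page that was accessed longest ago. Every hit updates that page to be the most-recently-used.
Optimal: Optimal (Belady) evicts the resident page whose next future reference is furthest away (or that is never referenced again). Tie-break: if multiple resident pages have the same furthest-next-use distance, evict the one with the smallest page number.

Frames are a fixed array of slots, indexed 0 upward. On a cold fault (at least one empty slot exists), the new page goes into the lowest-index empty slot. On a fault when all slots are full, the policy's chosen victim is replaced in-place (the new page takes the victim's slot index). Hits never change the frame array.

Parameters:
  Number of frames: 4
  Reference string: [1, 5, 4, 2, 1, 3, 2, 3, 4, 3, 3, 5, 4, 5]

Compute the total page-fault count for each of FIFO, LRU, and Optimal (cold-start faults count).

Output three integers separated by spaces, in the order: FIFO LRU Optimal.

--- FIFO ---
  step 0: ref 1 -> FAULT, frames=[1,-,-,-] (faults so far: 1)
  step 1: ref 5 -> FAULT, frames=[1,5,-,-] (faults so far: 2)
  step 2: ref 4 -> FAULT, frames=[1,5,4,-] (faults so far: 3)
  step 3: ref 2 -> FAULT, frames=[1,5,4,2] (faults so far: 4)
  step 4: ref 1 -> HIT, frames=[1,5,4,2] (faults so far: 4)
  step 5: ref 3 -> FAULT, evict 1, frames=[3,5,4,2] (faults so far: 5)
  step 6: ref 2 -> HIT, frames=[3,5,4,2] (faults so far: 5)
  step 7: ref 3 -> HIT, frames=[3,5,4,2] (faults so far: 5)
  step 8: ref 4 -> HIT, frames=[3,5,4,2] (faults so far: 5)
  step 9: ref 3 -> HIT, frames=[3,5,4,2] (faults so far: 5)
  step 10: ref 3 -> HIT, frames=[3,5,4,2] (faults so far: 5)
  step 11: ref 5 -> HIT, frames=[3,5,4,2] (faults so far: 5)
  step 12: ref 4 -> HIT, frames=[3,5,4,2] (faults so far: 5)
  step 13: ref 5 -> HIT, frames=[3,5,4,2] (faults so far: 5)
  FIFO total faults: 5
--- LRU ---
  step 0: ref 1 -> FAULT, frames=[1,-,-,-] (faults so far: 1)
  step 1: ref 5 -> FAULT, frames=[1,5,-,-] (faults so far: 2)
  step 2: ref 4 -> FAULT, frames=[1,5,4,-] (faults so far: 3)
  step 3: ref 2 -> FAULT, frames=[1,5,4,2] (faults so far: 4)
  step 4: ref 1 -> HIT, frames=[1,5,4,2] (faults so far: 4)
  step 5: ref 3 -> FAULT, evict 5, frames=[1,3,4,2] (faults so far: 5)
  step 6: ref 2 -> HIT, frames=[1,3,4,2] (faults so far: 5)
  step 7: ref 3 -> HIT, frames=[1,3,4,2] (faults so far: 5)
  step 8: ref 4 -> HIT, frames=[1,3,4,2] (faults so far: 5)
  step 9: ref 3 -> HIT, frames=[1,3,4,2] (faults so far: 5)
  step 10: ref 3 -> HIT, frames=[1,3,4,2] (faults so far: 5)
  step 11: ref 5 -> FAULT, evict 1, frames=[5,3,4,2] (faults so far: 6)
  step 12: ref 4 -> HIT, frames=[5,3,4,2] (faults so far: 6)
  step 13: ref 5 -> HIT, frames=[5,3,4,2] (faults so far: 6)
  LRU total faults: 6
--- Optimal ---
  step 0: ref 1 -> FAULT, frames=[1,-,-,-] (faults so far: 1)
  step 1: ref 5 -> FAULT, frames=[1,5,-,-] (faults so far: 2)
  step 2: ref 4 -> FAULT, frames=[1,5,4,-] (faults so far: 3)
  step 3: ref 2 -> FAULT, frames=[1,5,4,2] (faults so far: 4)
  step 4: ref 1 -> HIT, frames=[1,5,4,2] (faults so far: 4)
  step 5: ref 3 -> FAULT, evict 1, frames=[3,5,4,2] (faults so far: 5)
  step 6: ref 2 -> HIT, frames=[3,5,4,2] (faults so far: 5)
  step 7: ref 3 -> HIT, frames=[3,5,4,2] (faults so far: 5)
  step 8: ref 4 -> HIT, frames=[3,5,4,2] (faults so far: 5)
  step 9: ref 3 -> HIT, frames=[3,5,4,2] (faults so far: 5)
  step 10: ref 3 -> HIT, frames=[3,5,4,2] (faults so far: 5)
  step 11: ref 5 -> HIT, frames=[3,5,4,2] (faults so far: 5)
  step 12: ref 4 -> HIT, frames=[3,5,4,2] (faults so far: 5)
  step 13: ref 5 -> HIT, frames=[3,5,4,2] (faults so far: 5)
  Optimal total faults: 5

Answer: 5 6 5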